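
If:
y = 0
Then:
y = 0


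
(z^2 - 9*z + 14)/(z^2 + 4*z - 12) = (z - 7)/(z + 6)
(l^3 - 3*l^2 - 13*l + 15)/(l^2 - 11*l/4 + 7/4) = 4*(l^2 - 2*l - 15)/(4*l - 7)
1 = 1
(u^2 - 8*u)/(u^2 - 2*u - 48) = u/(u + 6)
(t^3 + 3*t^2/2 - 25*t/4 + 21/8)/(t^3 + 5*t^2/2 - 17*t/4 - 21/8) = (2*t - 1)/(2*t + 1)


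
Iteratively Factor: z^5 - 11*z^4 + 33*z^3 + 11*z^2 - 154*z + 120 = (z - 4)*(z^4 - 7*z^3 + 5*z^2 + 31*z - 30) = (z - 4)*(z - 1)*(z^3 - 6*z^2 - z + 30) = (z - 4)*(z - 3)*(z - 1)*(z^2 - 3*z - 10) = (z - 4)*(z - 3)*(z - 1)*(z + 2)*(z - 5)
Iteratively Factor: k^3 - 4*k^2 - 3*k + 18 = (k + 2)*(k^2 - 6*k + 9) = (k - 3)*(k + 2)*(k - 3)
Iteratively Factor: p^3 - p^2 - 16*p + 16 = (p - 4)*(p^2 + 3*p - 4) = (p - 4)*(p - 1)*(p + 4)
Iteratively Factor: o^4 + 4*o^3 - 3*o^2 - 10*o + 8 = (o + 2)*(o^3 + 2*o^2 - 7*o + 4) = (o - 1)*(o + 2)*(o^2 + 3*o - 4) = (o - 1)^2*(o + 2)*(o + 4)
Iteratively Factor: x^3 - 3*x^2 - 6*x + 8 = (x - 4)*(x^2 + x - 2) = (x - 4)*(x + 2)*(x - 1)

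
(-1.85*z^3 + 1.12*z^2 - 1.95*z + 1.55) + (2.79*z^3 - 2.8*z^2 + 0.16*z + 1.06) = 0.94*z^3 - 1.68*z^2 - 1.79*z + 2.61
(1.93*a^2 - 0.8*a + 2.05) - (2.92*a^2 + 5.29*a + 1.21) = -0.99*a^2 - 6.09*a + 0.84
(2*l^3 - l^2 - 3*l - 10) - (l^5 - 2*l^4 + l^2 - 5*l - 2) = -l^5 + 2*l^4 + 2*l^3 - 2*l^2 + 2*l - 8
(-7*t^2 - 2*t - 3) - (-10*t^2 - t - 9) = 3*t^2 - t + 6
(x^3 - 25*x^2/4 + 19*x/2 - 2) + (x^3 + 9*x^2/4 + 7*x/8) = 2*x^3 - 4*x^2 + 83*x/8 - 2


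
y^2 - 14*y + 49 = (y - 7)^2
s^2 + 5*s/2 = s*(s + 5/2)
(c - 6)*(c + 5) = c^2 - c - 30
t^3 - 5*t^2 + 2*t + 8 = (t - 4)*(t - 2)*(t + 1)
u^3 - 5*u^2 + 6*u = u*(u - 3)*(u - 2)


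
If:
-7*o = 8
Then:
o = -8/7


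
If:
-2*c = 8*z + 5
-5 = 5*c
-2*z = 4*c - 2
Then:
No Solution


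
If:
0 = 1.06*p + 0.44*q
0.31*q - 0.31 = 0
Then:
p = -0.42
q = 1.00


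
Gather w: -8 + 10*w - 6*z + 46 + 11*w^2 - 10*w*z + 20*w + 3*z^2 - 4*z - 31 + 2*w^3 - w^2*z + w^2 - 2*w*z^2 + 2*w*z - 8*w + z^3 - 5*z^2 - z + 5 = 2*w^3 + w^2*(12 - z) + w*(-2*z^2 - 8*z + 22) + z^3 - 2*z^2 - 11*z + 12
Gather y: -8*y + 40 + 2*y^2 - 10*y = 2*y^2 - 18*y + 40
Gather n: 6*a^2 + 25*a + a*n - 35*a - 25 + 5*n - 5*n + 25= 6*a^2 + a*n - 10*a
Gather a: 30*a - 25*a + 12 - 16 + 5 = 5*a + 1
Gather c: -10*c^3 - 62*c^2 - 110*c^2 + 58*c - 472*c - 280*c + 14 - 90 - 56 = -10*c^3 - 172*c^2 - 694*c - 132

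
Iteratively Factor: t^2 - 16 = (t + 4)*(t - 4)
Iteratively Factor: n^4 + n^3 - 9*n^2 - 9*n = (n)*(n^3 + n^2 - 9*n - 9) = n*(n + 3)*(n^2 - 2*n - 3) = n*(n - 3)*(n + 3)*(n + 1)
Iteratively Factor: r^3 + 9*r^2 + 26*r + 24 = (r + 3)*(r^2 + 6*r + 8) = (r + 3)*(r + 4)*(r + 2)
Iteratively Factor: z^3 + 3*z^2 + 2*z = (z)*(z^2 + 3*z + 2) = z*(z + 1)*(z + 2)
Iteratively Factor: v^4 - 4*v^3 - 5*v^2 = (v - 5)*(v^3 + v^2) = v*(v - 5)*(v^2 + v) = v^2*(v - 5)*(v + 1)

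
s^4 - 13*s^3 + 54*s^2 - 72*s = s*(s - 6)*(s - 4)*(s - 3)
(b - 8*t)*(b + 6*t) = b^2 - 2*b*t - 48*t^2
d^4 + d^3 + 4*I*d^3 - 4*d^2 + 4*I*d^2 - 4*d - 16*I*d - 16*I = (d - 2)*(d + 1)*(d + 2)*(d + 4*I)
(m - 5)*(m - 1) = m^2 - 6*m + 5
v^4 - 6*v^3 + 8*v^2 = v^2*(v - 4)*(v - 2)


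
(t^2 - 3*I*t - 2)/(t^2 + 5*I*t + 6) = (t - 2*I)/(t + 6*I)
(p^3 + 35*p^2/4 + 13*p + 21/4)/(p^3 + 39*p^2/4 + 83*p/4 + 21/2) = (p + 1)/(p + 2)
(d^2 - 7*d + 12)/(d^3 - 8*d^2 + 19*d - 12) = 1/(d - 1)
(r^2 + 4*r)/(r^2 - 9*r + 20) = r*(r + 4)/(r^2 - 9*r + 20)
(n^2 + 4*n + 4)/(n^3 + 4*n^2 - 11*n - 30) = (n + 2)/(n^2 + 2*n - 15)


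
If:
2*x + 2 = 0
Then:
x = -1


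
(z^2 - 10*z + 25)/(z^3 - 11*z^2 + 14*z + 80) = (z - 5)/(z^2 - 6*z - 16)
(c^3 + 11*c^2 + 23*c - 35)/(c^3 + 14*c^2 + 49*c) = (c^2 + 4*c - 5)/(c*(c + 7))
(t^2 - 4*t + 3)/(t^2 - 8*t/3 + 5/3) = 3*(t - 3)/(3*t - 5)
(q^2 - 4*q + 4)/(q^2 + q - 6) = (q - 2)/(q + 3)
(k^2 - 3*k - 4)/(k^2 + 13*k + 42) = (k^2 - 3*k - 4)/(k^2 + 13*k + 42)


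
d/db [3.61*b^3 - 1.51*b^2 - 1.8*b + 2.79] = 10.83*b^2 - 3.02*b - 1.8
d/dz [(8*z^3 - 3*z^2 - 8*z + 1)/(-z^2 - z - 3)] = (-8*z^4 - 16*z^3 - 77*z^2 + 20*z + 25)/(z^4 + 2*z^3 + 7*z^2 + 6*z + 9)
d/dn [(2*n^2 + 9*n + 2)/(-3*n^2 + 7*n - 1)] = (41*n^2 + 8*n - 23)/(9*n^4 - 42*n^3 + 55*n^2 - 14*n + 1)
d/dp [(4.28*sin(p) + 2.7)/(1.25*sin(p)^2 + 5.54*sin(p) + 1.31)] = (-6.75*sin(p) + 2.675*cos(2*p) - 12.0262)*cos(p)/(1.25*sin(p)^2 + 5.54*sin(p) + 1.31)^2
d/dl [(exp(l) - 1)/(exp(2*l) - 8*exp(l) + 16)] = (-exp(l) - 2)*exp(l)/(exp(3*l) - 12*exp(2*l) + 48*exp(l) - 64)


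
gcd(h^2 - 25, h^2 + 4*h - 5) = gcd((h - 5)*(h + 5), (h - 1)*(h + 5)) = h + 5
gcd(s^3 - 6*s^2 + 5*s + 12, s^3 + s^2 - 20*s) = s - 4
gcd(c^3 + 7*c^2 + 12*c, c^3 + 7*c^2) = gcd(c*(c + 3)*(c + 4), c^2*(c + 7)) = c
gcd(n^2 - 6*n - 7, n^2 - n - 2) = n + 1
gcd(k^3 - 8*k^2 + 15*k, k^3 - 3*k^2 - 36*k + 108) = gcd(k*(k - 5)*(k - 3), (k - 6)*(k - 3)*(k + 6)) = k - 3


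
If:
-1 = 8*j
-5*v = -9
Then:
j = -1/8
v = 9/5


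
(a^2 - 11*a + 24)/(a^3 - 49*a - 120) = (a - 3)/(a^2 + 8*a + 15)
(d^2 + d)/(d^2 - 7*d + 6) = d*(d + 1)/(d^2 - 7*d + 6)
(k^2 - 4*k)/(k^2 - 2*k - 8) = k/(k + 2)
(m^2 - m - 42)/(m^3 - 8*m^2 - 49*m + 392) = (m + 6)/(m^2 - m - 56)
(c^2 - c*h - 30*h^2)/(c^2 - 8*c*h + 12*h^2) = (c + 5*h)/(c - 2*h)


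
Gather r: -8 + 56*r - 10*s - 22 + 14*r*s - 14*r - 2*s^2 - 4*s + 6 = r*(14*s + 42) - 2*s^2 - 14*s - 24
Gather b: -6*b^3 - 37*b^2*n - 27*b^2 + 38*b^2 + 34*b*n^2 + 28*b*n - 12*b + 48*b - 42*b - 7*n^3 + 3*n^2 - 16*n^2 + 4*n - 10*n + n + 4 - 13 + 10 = -6*b^3 + b^2*(11 - 37*n) + b*(34*n^2 + 28*n - 6) - 7*n^3 - 13*n^2 - 5*n + 1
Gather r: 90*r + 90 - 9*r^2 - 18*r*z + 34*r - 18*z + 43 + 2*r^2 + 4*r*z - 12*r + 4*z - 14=-7*r^2 + r*(112 - 14*z) - 14*z + 119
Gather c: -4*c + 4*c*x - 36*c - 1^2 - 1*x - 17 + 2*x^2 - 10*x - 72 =c*(4*x - 40) + 2*x^2 - 11*x - 90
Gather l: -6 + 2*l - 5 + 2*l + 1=4*l - 10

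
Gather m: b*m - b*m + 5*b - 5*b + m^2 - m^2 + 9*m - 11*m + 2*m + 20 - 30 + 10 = 0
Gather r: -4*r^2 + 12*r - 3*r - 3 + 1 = -4*r^2 + 9*r - 2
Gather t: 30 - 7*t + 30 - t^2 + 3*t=-t^2 - 4*t + 60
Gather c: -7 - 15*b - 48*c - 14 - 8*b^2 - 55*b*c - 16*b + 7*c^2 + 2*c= -8*b^2 - 31*b + 7*c^2 + c*(-55*b - 46) - 21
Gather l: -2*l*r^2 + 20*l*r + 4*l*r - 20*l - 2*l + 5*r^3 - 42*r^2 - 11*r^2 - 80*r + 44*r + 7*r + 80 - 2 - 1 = l*(-2*r^2 + 24*r - 22) + 5*r^3 - 53*r^2 - 29*r + 77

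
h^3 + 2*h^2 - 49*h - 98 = (h - 7)*(h + 2)*(h + 7)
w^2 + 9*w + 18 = (w + 3)*(w + 6)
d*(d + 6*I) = d^2 + 6*I*d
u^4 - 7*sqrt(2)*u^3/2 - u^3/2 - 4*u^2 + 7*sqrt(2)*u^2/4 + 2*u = u*(u - 1/2)*(u - 4*sqrt(2))*(u + sqrt(2)/2)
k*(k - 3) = k^2 - 3*k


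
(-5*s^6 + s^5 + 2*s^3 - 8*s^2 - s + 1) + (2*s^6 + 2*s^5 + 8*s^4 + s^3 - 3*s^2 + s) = -3*s^6 + 3*s^5 + 8*s^4 + 3*s^3 - 11*s^2 + 1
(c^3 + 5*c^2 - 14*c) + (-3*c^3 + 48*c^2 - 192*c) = -2*c^3 + 53*c^2 - 206*c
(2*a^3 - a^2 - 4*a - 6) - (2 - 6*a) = 2*a^3 - a^2 + 2*a - 8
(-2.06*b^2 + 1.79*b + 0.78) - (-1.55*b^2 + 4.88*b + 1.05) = -0.51*b^2 - 3.09*b - 0.27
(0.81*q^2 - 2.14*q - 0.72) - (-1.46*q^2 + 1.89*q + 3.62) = 2.27*q^2 - 4.03*q - 4.34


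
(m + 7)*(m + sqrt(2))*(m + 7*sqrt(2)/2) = m^3 + 9*sqrt(2)*m^2/2 + 7*m^2 + 7*m + 63*sqrt(2)*m/2 + 49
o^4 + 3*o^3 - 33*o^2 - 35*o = o*(o - 5)*(o + 1)*(o + 7)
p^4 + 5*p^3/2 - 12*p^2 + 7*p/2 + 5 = (p - 2)*(p - 1)*(p + 1/2)*(p + 5)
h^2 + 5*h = h*(h + 5)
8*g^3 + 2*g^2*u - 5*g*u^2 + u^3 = (-4*g + u)*(-2*g + u)*(g + u)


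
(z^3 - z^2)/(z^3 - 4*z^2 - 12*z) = z*(1 - z)/(-z^2 + 4*z + 12)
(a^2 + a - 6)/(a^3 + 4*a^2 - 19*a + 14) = (a + 3)/(a^2 + 6*a - 7)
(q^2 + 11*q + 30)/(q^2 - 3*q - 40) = (q + 6)/(q - 8)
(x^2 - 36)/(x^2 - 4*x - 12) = (x + 6)/(x + 2)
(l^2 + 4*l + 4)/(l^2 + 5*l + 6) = (l + 2)/(l + 3)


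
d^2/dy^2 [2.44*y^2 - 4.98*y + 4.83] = 4.88000000000000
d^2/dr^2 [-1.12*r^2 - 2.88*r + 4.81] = -2.24000000000000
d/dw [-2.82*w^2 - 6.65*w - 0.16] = -5.64*w - 6.65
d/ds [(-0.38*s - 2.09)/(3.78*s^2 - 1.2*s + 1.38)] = (1.4364*s^2 + 15.8004*s - 3.0324)/(14.2884*s^4 - 9.072*s^3 + 11.8728*s^2 - 3.312*s + 1.9044)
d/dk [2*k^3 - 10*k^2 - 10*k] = 6*k^2 - 20*k - 10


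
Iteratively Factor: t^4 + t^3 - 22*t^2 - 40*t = (t + 2)*(t^3 - t^2 - 20*t) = (t - 5)*(t + 2)*(t^2 + 4*t) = (t - 5)*(t + 2)*(t + 4)*(t)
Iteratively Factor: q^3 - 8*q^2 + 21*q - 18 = (q - 3)*(q^2 - 5*q + 6) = (q - 3)^2*(q - 2)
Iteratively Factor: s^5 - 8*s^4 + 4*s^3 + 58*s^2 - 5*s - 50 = (s + 2)*(s^4 - 10*s^3 + 24*s^2 + 10*s - 25) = (s + 1)*(s + 2)*(s^3 - 11*s^2 + 35*s - 25) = (s - 5)*(s + 1)*(s + 2)*(s^2 - 6*s + 5) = (s - 5)^2*(s + 1)*(s + 2)*(s - 1)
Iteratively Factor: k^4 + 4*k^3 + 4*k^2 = (k)*(k^3 + 4*k^2 + 4*k) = k^2*(k^2 + 4*k + 4) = k^2*(k + 2)*(k + 2)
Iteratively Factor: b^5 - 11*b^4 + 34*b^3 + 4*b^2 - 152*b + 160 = (b + 2)*(b^4 - 13*b^3 + 60*b^2 - 116*b + 80) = (b - 4)*(b + 2)*(b^3 - 9*b^2 + 24*b - 20) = (b - 4)*(b - 2)*(b + 2)*(b^2 - 7*b + 10) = (b - 5)*(b - 4)*(b - 2)*(b + 2)*(b - 2)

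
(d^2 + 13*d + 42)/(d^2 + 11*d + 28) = (d + 6)/(d + 4)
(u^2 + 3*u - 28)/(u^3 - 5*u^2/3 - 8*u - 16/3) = 3*(u + 7)/(3*u^2 + 7*u + 4)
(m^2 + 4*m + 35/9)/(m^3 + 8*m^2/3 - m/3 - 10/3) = (m + 7/3)/(m^2 + m - 2)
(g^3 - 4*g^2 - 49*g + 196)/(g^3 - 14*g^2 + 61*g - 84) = (g + 7)/(g - 3)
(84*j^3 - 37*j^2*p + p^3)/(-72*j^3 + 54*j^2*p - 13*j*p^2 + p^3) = (7*j + p)/(-6*j + p)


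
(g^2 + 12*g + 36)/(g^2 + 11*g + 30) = (g + 6)/(g + 5)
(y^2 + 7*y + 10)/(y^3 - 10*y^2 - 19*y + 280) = (y + 2)/(y^2 - 15*y + 56)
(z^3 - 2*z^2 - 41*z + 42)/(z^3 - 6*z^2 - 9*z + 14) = (z + 6)/(z + 2)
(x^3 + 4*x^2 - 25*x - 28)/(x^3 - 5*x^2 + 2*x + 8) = (x + 7)/(x - 2)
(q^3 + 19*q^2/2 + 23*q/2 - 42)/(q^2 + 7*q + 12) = (2*q^2 + 11*q - 21)/(2*(q + 3))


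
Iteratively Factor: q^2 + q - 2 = (q + 2)*(q - 1)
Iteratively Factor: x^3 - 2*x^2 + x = (x)*(x^2 - 2*x + 1) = x*(x - 1)*(x - 1)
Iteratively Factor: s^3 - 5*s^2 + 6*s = (s - 2)*(s^2 - 3*s) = s*(s - 2)*(s - 3)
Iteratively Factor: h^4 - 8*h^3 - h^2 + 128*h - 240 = (h - 3)*(h^3 - 5*h^2 - 16*h + 80) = (h - 3)*(h + 4)*(h^2 - 9*h + 20) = (h - 4)*(h - 3)*(h + 4)*(h - 5)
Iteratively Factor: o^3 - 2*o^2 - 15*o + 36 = (o - 3)*(o^2 + o - 12) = (o - 3)^2*(o + 4)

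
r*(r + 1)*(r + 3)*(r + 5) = r^4 + 9*r^3 + 23*r^2 + 15*r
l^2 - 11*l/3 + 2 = (l - 3)*(l - 2/3)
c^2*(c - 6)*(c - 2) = c^4 - 8*c^3 + 12*c^2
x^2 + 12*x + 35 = (x + 5)*(x + 7)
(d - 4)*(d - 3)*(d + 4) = d^3 - 3*d^2 - 16*d + 48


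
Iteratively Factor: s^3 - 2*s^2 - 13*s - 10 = (s - 5)*(s^2 + 3*s + 2) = (s - 5)*(s + 2)*(s + 1)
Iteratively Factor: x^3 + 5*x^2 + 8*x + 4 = (x + 2)*(x^2 + 3*x + 2) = (x + 1)*(x + 2)*(x + 2)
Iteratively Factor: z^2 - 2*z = (z - 2)*(z)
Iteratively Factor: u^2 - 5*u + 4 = (u - 1)*(u - 4)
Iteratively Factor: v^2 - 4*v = (v - 4)*(v)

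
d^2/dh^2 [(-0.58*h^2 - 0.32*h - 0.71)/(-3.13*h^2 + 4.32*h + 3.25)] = (21.955072*h^3 + 77.135094*h^2 - 38.070816*h + 44.212458)/(30.664297*h^6 - 126.967824*h^5 + 79.720161*h^4 + 183.049632*h^3 - 82.776525*h^2 - 136.89*h - 34.328125)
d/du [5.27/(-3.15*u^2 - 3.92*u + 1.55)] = (33.201*u + 20.6584)/(3.15*u^2 + 3.92*u - 1.55)^2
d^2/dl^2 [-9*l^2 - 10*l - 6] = -18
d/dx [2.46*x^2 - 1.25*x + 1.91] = 4.92*x - 1.25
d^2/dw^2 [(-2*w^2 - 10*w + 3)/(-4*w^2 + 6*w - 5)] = 4*(104*w^3 - 132*w^2 - 192*w + 151)/(64*w^6 - 288*w^5 + 672*w^4 - 936*w^3 + 840*w^2 - 450*w + 125)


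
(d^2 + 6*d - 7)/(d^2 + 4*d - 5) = (d + 7)/(d + 5)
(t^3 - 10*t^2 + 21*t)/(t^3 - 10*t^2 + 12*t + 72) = t*(t^2 - 10*t + 21)/(t^3 - 10*t^2 + 12*t + 72)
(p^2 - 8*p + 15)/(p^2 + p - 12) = (p - 5)/(p + 4)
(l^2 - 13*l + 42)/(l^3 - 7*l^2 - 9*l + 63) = (l - 6)/(l^2 - 9)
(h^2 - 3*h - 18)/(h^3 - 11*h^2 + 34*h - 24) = (h + 3)/(h^2 - 5*h + 4)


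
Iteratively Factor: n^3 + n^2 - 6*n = (n + 3)*(n^2 - 2*n) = n*(n + 3)*(n - 2)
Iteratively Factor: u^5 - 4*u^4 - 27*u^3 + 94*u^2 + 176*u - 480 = (u - 5)*(u^4 + u^3 - 22*u^2 - 16*u + 96) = (u - 5)*(u + 4)*(u^3 - 3*u^2 - 10*u + 24) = (u - 5)*(u + 3)*(u + 4)*(u^2 - 6*u + 8) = (u - 5)*(u - 4)*(u + 3)*(u + 4)*(u - 2)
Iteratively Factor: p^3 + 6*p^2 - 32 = (p + 4)*(p^2 + 2*p - 8) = (p - 2)*(p + 4)*(p + 4)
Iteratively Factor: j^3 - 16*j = (j)*(j^2 - 16) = j*(j + 4)*(j - 4)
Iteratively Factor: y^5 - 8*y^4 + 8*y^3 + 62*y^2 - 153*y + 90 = (y - 2)*(y^4 - 6*y^3 - 4*y^2 + 54*y - 45) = (y - 5)*(y - 2)*(y^3 - y^2 - 9*y + 9) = (y - 5)*(y - 2)*(y + 3)*(y^2 - 4*y + 3) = (y - 5)*(y - 2)*(y - 1)*(y + 3)*(y - 3)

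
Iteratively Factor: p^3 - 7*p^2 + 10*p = (p)*(p^2 - 7*p + 10) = p*(p - 2)*(p - 5)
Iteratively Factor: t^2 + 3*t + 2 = (t + 1)*(t + 2)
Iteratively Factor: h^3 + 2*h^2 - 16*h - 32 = (h + 4)*(h^2 - 2*h - 8) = (h + 2)*(h + 4)*(h - 4)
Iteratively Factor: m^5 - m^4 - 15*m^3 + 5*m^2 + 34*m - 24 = (m - 1)*(m^4 - 15*m^2 - 10*m + 24) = (m - 1)*(m + 3)*(m^3 - 3*m^2 - 6*m + 8) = (m - 1)^2*(m + 3)*(m^2 - 2*m - 8) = (m - 4)*(m - 1)^2*(m + 3)*(m + 2)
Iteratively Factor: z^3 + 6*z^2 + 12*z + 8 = (z + 2)*(z^2 + 4*z + 4) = (z + 2)^2*(z + 2)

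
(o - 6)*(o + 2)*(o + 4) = o^3 - 28*o - 48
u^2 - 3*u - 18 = (u - 6)*(u + 3)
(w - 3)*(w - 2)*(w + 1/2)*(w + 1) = w^4 - 7*w^3/2 - w^2 + 13*w/2 + 3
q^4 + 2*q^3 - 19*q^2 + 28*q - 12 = (q - 2)*(q - 1)^2*(q + 6)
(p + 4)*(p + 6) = p^2 + 10*p + 24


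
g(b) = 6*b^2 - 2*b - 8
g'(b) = 12*b - 2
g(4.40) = 99.36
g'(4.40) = 50.80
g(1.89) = 9.65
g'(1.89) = 20.68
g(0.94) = -4.58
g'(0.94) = 9.28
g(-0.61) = -4.55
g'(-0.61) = -9.32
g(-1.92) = 17.96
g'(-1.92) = -25.04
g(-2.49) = 34.18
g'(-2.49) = -31.88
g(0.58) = -7.14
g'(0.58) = 4.96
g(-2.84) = 46.07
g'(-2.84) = -36.08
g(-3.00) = 52.00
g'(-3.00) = -38.00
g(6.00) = 196.00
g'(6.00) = 70.00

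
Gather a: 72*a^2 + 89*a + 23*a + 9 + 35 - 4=72*a^2 + 112*a + 40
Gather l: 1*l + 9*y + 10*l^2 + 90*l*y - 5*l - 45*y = 10*l^2 + l*(90*y - 4) - 36*y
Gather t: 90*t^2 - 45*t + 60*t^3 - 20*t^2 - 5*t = 60*t^3 + 70*t^2 - 50*t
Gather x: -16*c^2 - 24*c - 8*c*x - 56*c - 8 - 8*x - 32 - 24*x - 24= -16*c^2 - 80*c + x*(-8*c - 32) - 64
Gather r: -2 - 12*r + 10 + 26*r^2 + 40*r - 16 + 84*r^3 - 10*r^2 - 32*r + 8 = 84*r^3 + 16*r^2 - 4*r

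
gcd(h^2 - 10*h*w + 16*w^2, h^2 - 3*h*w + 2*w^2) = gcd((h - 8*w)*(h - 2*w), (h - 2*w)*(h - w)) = -h + 2*w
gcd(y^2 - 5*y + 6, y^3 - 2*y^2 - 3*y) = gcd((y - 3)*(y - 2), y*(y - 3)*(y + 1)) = y - 3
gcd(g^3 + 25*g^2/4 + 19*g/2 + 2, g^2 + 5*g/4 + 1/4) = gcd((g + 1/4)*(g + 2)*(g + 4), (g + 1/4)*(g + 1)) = g + 1/4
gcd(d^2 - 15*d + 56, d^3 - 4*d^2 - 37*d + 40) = d - 8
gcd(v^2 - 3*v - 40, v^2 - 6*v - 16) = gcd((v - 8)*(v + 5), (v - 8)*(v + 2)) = v - 8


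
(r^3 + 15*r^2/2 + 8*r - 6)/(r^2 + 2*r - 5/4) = 2*(r^2 + 8*r + 12)/(2*r + 5)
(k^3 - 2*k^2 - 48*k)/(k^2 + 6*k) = k - 8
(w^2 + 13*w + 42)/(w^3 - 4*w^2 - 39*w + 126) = (w + 7)/(w^2 - 10*w + 21)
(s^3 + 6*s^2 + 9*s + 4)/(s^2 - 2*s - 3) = (s^2 + 5*s + 4)/(s - 3)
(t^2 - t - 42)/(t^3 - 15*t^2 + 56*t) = (t + 6)/(t*(t - 8))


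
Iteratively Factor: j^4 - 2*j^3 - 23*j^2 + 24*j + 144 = (j - 4)*(j^3 + 2*j^2 - 15*j - 36) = (j - 4)^2*(j^2 + 6*j + 9) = (j - 4)^2*(j + 3)*(j + 3)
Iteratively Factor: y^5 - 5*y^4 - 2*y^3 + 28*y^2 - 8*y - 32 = (y - 4)*(y^4 - y^3 - 6*y^2 + 4*y + 8) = (y - 4)*(y + 1)*(y^3 - 2*y^2 - 4*y + 8) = (y - 4)*(y + 1)*(y + 2)*(y^2 - 4*y + 4) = (y - 4)*(y - 2)*(y + 1)*(y + 2)*(y - 2)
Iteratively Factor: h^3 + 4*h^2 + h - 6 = (h - 1)*(h^2 + 5*h + 6) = (h - 1)*(h + 3)*(h + 2)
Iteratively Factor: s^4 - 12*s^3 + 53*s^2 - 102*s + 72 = (s - 4)*(s^3 - 8*s^2 + 21*s - 18) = (s - 4)*(s - 2)*(s^2 - 6*s + 9) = (s - 4)*(s - 3)*(s - 2)*(s - 3)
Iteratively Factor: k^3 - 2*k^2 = (k)*(k^2 - 2*k) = k*(k - 2)*(k)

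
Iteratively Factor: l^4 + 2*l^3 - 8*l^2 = (l - 2)*(l^3 + 4*l^2) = l*(l - 2)*(l^2 + 4*l) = l^2*(l - 2)*(l + 4)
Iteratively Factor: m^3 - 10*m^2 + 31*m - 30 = (m - 3)*(m^2 - 7*m + 10) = (m - 5)*(m - 3)*(m - 2)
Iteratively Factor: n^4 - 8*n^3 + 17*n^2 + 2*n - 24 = (n - 4)*(n^3 - 4*n^2 + n + 6) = (n - 4)*(n + 1)*(n^2 - 5*n + 6) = (n - 4)*(n - 3)*(n + 1)*(n - 2)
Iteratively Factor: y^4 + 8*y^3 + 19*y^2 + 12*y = (y)*(y^3 + 8*y^2 + 19*y + 12) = y*(y + 4)*(y^2 + 4*y + 3) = y*(y + 1)*(y + 4)*(y + 3)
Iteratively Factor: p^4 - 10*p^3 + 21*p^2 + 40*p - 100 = (p - 2)*(p^3 - 8*p^2 + 5*p + 50) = (p - 5)*(p - 2)*(p^2 - 3*p - 10) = (p - 5)*(p - 2)*(p + 2)*(p - 5)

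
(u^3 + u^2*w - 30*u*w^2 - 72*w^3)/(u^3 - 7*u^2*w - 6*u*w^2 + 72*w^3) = (u + 4*w)/(u - 4*w)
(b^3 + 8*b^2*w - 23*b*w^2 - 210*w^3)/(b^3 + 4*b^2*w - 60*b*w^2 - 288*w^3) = (-b^2 - 2*b*w + 35*w^2)/(-b^2 + 2*b*w + 48*w^2)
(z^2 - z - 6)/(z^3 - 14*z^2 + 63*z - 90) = (z + 2)/(z^2 - 11*z + 30)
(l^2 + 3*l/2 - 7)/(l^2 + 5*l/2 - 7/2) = (l - 2)/(l - 1)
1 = 1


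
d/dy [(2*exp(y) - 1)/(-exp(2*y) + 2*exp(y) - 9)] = 2*(exp(2*y) - exp(y) - 8)*exp(y)/(exp(4*y) - 4*exp(3*y) + 22*exp(2*y) - 36*exp(y) + 81)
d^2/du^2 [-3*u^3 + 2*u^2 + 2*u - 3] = 4 - 18*u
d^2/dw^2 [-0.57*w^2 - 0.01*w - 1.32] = -1.14000000000000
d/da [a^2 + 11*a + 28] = 2*a + 11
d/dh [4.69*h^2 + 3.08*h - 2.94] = 9.38*h + 3.08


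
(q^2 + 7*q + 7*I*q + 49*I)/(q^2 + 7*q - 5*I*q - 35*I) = (q + 7*I)/(q - 5*I)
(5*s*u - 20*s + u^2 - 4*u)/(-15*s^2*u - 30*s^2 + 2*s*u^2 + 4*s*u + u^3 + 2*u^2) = (4 - u)/(3*s*u + 6*s - u^2 - 2*u)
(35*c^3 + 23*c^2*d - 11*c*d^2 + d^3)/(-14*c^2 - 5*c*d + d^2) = (-5*c^2 - 4*c*d + d^2)/(2*c + d)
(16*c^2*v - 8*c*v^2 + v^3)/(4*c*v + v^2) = (16*c^2 - 8*c*v + v^2)/(4*c + v)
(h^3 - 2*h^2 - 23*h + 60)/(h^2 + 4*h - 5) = (h^2 - 7*h + 12)/(h - 1)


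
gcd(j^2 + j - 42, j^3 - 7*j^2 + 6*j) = j - 6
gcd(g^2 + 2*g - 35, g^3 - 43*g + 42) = g + 7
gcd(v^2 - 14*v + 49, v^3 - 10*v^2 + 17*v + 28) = v - 7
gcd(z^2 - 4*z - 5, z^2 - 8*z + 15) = z - 5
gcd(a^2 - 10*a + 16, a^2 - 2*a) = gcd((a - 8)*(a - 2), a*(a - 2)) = a - 2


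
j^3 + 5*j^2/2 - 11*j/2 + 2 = (j - 1)*(j - 1/2)*(j + 4)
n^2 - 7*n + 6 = (n - 6)*(n - 1)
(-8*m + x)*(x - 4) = -8*m*x + 32*m + x^2 - 4*x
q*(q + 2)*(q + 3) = q^3 + 5*q^2 + 6*q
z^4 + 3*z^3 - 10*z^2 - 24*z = z*(z - 3)*(z + 2)*(z + 4)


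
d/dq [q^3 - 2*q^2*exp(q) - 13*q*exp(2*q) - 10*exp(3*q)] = -2*q^2*exp(q) + 3*q^2 - 26*q*exp(2*q) - 4*q*exp(q) - 30*exp(3*q) - 13*exp(2*q)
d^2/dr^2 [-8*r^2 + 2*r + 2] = -16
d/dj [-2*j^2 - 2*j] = -4*j - 2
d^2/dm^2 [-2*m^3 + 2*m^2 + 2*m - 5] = 4 - 12*m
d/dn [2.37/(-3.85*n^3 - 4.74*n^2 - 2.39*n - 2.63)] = (27.3735*n^2 + 22.4676*n + 5.6643)/(3.85*n^3 + 4.74*n^2 + 2.39*n + 2.63)^2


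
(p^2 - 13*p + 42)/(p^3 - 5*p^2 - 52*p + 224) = (p^2 - 13*p + 42)/(p^3 - 5*p^2 - 52*p + 224)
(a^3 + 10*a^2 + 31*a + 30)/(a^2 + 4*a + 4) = (a^2 + 8*a + 15)/(a + 2)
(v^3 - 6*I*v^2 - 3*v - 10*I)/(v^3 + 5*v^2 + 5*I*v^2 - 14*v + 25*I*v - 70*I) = (v^3 - 6*I*v^2 - 3*v - 10*I)/(v^3 + 5*v^2*(1 + I) + v*(-14 + 25*I) - 70*I)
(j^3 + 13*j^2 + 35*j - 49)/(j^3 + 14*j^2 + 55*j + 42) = (j^2 + 6*j - 7)/(j^2 + 7*j + 6)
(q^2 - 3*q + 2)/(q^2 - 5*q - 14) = (-q^2 + 3*q - 2)/(-q^2 + 5*q + 14)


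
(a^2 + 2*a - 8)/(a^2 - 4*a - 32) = (a - 2)/(a - 8)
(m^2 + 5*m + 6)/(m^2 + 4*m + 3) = (m + 2)/(m + 1)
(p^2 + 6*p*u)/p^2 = (p + 6*u)/p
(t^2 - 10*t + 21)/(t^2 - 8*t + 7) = (t - 3)/(t - 1)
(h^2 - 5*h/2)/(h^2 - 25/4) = 2*h/(2*h + 5)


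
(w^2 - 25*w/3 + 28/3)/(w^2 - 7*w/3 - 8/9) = 3*(-3*w^2 + 25*w - 28)/(-9*w^2 + 21*w + 8)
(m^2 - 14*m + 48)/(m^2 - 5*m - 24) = (m - 6)/(m + 3)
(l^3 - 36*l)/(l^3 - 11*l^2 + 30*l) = (l + 6)/(l - 5)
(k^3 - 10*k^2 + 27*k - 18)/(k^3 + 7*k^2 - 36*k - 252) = (k^2 - 4*k + 3)/(k^2 + 13*k + 42)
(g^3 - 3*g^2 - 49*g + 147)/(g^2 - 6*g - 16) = (-g^3 + 3*g^2 + 49*g - 147)/(-g^2 + 6*g + 16)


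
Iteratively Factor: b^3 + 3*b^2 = (b + 3)*(b^2) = b*(b + 3)*(b)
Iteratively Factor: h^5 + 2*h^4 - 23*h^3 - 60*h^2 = (h)*(h^4 + 2*h^3 - 23*h^2 - 60*h) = h*(h - 5)*(h^3 + 7*h^2 + 12*h) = h*(h - 5)*(h + 3)*(h^2 + 4*h) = h^2*(h - 5)*(h + 3)*(h + 4)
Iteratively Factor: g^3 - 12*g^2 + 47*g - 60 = (g - 3)*(g^2 - 9*g + 20) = (g - 5)*(g - 3)*(g - 4)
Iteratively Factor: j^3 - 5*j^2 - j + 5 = (j - 5)*(j^2 - 1) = (j - 5)*(j - 1)*(j + 1)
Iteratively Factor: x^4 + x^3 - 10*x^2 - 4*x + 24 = (x - 2)*(x^3 + 3*x^2 - 4*x - 12) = (x - 2)^2*(x^2 + 5*x + 6) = (x - 2)^2*(x + 3)*(x + 2)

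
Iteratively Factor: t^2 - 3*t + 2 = (t - 2)*(t - 1)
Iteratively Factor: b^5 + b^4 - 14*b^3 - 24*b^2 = (b - 4)*(b^4 + 5*b^3 + 6*b^2) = (b - 4)*(b + 3)*(b^3 + 2*b^2) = b*(b - 4)*(b + 3)*(b^2 + 2*b) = b^2*(b - 4)*(b + 3)*(b + 2)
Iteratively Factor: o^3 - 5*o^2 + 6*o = (o)*(o^2 - 5*o + 6) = o*(o - 3)*(o - 2)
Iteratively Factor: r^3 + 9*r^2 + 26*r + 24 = (r + 4)*(r^2 + 5*r + 6) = (r + 2)*(r + 4)*(r + 3)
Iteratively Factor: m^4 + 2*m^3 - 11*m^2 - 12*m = (m)*(m^3 + 2*m^2 - 11*m - 12) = m*(m + 4)*(m^2 - 2*m - 3) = m*(m - 3)*(m + 4)*(m + 1)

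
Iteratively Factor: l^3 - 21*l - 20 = (l - 5)*(l^2 + 5*l + 4) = (l - 5)*(l + 1)*(l + 4)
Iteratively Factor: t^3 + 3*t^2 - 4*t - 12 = (t - 2)*(t^2 + 5*t + 6) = (t - 2)*(t + 2)*(t + 3)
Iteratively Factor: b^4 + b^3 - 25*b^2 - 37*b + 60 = (b + 3)*(b^3 - 2*b^2 - 19*b + 20) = (b + 3)*(b + 4)*(b^2 - 6*b + 5) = (b - 1)*(b + 3)*(b + 4)*(b - 5)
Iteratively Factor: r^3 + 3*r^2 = (r)*(r^2 + 3*r) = r*(r + 3)*(r)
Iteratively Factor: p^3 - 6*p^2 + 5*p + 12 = (p - 4)*(p^2 - 2*p - 3) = (p - 4)*(p - 3)*(p + 1)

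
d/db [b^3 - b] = 3*b^2 - 1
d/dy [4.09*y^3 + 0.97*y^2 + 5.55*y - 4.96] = 12.27*y^2 + 1.94*y + 5.55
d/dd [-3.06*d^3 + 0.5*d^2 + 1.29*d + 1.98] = -9.18*d^2 + 1.0*d + 1.29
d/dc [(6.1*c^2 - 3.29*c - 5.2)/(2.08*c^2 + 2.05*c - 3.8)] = (19.3482*c^2 - 24.728*c + 23.162)/(4.3264*c^4 + 8.528*c^3 - 11.6055*c^2 - 15.58*c + 14.44)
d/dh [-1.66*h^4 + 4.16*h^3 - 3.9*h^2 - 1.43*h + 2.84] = -6.64*h^3 + 12.48*h^2 - 7.8*h - 1.43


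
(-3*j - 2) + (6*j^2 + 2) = 6*j^2 - 3*j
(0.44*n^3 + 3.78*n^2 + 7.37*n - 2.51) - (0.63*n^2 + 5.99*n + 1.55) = 0.44*n^3 + 3.15*n^2 + 1.38*n - 4.06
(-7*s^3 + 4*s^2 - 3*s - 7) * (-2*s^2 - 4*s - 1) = 14*s^5 + 20*s^4 - 3*s^3 + 22*s^2 + 31*s + 7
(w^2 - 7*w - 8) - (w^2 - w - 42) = 34 - 6*w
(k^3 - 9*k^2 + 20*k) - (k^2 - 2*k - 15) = k^3 - 10*k^2 + 22*k + 15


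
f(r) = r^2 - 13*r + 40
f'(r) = 2*r - 13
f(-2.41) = 77.14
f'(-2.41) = -17.82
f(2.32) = 15.22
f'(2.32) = -8.36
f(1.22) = 25.63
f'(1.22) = -10.56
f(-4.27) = 113.74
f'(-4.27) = -21.54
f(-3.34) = 94.58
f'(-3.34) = -19.68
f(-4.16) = 111.39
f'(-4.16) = -21.32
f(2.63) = 12.73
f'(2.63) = -7.74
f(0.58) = 32.80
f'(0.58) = -11.84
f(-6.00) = 154.00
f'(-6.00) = -25.00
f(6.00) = -2.00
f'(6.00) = -1.00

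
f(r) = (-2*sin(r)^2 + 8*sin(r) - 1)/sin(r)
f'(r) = (-4*sin(r)*cos(r) + 8*cos(r))/sin(r) - (-2*sin(r)^2 + 8*sin(r) - 1)*cos(r)/sin(r)^2 = cos(r)*cos(2*r)/sin(r)^2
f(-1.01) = 10.87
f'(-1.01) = -0.32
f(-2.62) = 11.00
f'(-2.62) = -1.76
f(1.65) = 5.00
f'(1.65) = 0.08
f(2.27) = 5.16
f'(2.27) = 0.19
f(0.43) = 4.77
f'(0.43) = 3.41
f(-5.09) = 5.07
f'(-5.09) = -0.31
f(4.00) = 10.83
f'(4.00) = 0.17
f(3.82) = 10.85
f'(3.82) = -0.42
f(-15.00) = 10.84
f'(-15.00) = -0.28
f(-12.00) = 5.06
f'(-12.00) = 1.24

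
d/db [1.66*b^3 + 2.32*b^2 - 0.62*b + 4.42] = 4.98*b^2 + 4.64*b - 0.62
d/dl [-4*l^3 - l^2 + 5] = 2*l*(-6*l - 1)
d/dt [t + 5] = 1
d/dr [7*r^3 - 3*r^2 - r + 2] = 21*r^2 - 6*r - 1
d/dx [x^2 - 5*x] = 2*x - 5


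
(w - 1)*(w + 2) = w^2 + w - 2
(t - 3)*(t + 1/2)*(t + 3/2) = t^3 - t^2 - 21*t/4 - 9/4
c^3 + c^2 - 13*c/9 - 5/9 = (c - 1)*(c + 1/3)*(c + 5/3)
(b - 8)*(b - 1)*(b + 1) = b^3 - 8*b^2 - b + 8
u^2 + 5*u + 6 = (u + 2)*(u + 3)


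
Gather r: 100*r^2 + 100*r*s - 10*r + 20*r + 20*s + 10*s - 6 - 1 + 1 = 100*r^2 + r*(100*s + 10) + 30*s - 6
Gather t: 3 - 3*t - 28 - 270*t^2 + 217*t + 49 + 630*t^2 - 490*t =360*t^2 - 276*t + 24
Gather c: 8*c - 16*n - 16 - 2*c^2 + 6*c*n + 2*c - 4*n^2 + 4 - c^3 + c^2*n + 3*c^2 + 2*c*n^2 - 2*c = -c^3 + c^2*(n + 1) + c*(2*n^2 + 6*n + 8) - 4*n^2 - 16*n - 12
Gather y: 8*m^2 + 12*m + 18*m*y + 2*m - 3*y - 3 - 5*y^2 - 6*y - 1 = 8*m^2 + 14*m - 5*y^2 + y*(18*m - 9) - 4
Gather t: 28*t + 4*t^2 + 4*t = 4*t^2 + 32*t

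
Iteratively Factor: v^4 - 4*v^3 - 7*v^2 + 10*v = (v + 2)*(v^3 - 6*v^2 + 5*v) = (v - 5)*(v + 2)*(v^2 - v) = v*(v - 5)*(v + 2)*(v - 1)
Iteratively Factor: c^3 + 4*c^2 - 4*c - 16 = (c + 2)*(c^2 + 2*c - 8) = (c + 2)*(c + 4)*(c - 2)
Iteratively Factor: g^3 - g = (g)*(g^2 - 1) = g*(g + 1)*(g - 1)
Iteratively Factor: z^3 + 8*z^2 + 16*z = (z)*(z^2 + 8*z + 16) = z*(z + 4)*(z + 4)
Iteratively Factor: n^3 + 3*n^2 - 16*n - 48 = (n + 3)*(n^2 - 16) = (n - 4)*(n + 3)*(n + 4)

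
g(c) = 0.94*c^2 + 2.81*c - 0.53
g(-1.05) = -2.44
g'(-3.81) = -4.35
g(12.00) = 168.55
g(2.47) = 12.15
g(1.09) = 3.65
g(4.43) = 30.37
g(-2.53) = -1.62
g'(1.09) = 4.86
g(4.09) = 26.69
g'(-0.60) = 1.68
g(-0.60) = -1.88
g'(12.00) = 25.37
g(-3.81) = 2.41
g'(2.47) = 7.45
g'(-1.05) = 0.84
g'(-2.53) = -1.95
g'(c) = 1.88*c + 2.81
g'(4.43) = 11.14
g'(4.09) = 10.50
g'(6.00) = 14.09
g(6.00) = 50.17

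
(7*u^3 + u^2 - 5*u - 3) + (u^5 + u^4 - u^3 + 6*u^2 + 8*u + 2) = u^5 + u^4 + 6*u^3 + 7*u^2 + 3*u - 1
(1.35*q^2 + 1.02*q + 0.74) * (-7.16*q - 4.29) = -9.666*q^3 - 13.0947*q^2 - 9.6742*q - 3.1746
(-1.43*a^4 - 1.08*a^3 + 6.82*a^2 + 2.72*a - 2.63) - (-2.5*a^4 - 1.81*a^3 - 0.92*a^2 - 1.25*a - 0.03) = 1.07*a^4 + 0.73*a^3 + 7.74*a^2 + 3.97*a - 2.6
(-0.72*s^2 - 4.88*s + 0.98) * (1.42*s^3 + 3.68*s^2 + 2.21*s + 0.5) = -1.0224*s^5 - 9.5792*s^4 - 18.158*s^3 - 7.5384*s^2 - 0.2742*s + 0.49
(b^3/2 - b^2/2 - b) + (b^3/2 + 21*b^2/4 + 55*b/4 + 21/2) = b^3 + 19*b^2/4 + 51*b/4 + 21/2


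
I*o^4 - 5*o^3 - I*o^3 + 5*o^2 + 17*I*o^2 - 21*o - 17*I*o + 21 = (o - 3*I)*(o + I)*(o + 7*I)*(I*o - I)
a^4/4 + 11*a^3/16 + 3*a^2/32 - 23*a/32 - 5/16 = (a/2 + 1/4)*(a/2 + 1)*(a - 1)*(a + 5/4)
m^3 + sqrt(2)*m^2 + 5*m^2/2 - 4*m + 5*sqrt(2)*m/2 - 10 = (m + 5/2)*(m - sqrt(2))*(m + 2*sqrt(2))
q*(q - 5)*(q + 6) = q^3 + q^2 - 30*q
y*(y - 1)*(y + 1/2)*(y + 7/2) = y^4 + 3*y^3 - 9*y^2/4 - 7*y/4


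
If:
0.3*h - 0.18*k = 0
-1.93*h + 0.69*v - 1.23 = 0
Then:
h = 0.357512953367876*v - 0.637305699481865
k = 0.595854922279793*v - 1.06217616580311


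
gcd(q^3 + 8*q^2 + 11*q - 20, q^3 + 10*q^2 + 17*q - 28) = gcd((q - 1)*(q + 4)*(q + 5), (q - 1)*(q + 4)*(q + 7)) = q^2 + 3*q - 4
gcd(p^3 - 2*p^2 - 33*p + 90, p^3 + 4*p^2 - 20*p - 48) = p + 6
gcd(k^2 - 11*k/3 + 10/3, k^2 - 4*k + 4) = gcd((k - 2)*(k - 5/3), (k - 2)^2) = k - 2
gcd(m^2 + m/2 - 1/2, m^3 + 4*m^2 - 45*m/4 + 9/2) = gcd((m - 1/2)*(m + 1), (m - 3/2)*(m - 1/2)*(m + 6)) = m - 1/2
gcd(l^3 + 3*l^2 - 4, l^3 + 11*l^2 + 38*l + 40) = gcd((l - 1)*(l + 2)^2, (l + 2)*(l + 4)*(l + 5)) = l + 2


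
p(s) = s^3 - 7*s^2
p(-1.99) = -35.60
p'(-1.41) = 25.70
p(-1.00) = -8.00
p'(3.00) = -15.00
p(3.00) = -36.00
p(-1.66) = -23.86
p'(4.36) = -4.01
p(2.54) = -28.77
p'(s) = 3*s^2 - 14*s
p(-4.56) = -240.37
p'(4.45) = -2.89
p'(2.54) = -16.21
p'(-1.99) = 39.74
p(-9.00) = -1296.00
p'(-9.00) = 369.00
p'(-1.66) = 31.51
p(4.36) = -50.19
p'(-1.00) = 17.00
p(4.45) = -50.50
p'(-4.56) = 126.22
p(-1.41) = -16.72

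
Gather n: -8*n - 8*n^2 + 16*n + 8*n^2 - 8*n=0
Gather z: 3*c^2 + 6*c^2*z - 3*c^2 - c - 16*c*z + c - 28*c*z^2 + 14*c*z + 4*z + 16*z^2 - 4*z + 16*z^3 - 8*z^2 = 16*z^3 + z^2*(8 - 28*c) + z*(6*c^2 - 2*c)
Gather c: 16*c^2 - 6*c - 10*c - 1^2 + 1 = 16*c^2 - 16*c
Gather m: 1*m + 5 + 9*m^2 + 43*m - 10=9*m^2 + 44*m - 5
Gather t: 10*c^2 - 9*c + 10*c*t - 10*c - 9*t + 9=10*c^2 - 19*c + t*(10*c - 9) + 9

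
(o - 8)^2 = o^2 - 16*o + 64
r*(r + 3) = r^2 + 3*r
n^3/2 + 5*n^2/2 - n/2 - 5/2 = (n/2 + 1/2)*(n - 1)*(n + 5)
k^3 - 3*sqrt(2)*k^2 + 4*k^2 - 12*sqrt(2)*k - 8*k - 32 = (k + 4)*(k - 4*sqrt(2))*(k + sqrt(2))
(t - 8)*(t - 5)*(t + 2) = t^3 - 11*t^2 + 14*t + 80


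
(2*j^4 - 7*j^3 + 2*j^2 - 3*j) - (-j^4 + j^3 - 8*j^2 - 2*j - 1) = 3*j^4 - 8*j^3 + 10*j^2 - j + 1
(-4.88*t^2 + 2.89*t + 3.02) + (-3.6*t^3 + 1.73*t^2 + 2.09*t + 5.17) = -3.6*t^3 - 3.15*t^2 + 4.98*t + 8.19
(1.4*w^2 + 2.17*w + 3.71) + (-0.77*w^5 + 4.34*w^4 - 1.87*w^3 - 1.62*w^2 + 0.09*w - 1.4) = -0.77*w^5 + 4.34*w^4 - 1.87*w^3 - 0.22*w^2 + 2.26*w + 2.31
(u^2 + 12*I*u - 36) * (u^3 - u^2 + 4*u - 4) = u^5 - u^4 + 12*I*u^4 - 32*u^3 - 12*I*u^3 + 32*u^2 + 48*I*u^2 - 144*u - 48*I*u + 144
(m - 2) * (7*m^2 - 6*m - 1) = 7*m^3 - 20*m^2 + 11*m + 2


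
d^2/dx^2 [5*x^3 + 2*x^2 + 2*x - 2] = 30*x + 4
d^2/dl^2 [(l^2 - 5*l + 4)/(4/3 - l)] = 48/(27*l^3 - 108*l^2 + 144*l - 64)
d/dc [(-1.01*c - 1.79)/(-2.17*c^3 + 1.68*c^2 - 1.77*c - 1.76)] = (-4.3834*c^3 - 9.9561*c^2 + 6.0144*c - 1.3907)/(4.7089*c^6 - 7.2912*c^5 + 10.5042*c^4 + 1.6912*c^3 - 2.7807*c^2 + 6.2304*c + 3.0976)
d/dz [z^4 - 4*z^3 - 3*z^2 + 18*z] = 4*z^3 - 12*z^2 - 6*z + 18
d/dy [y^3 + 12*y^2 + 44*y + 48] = 3*y^2 + 24*y + 44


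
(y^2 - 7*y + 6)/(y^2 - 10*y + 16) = (y^2 - 7*y + 6)/(y^2 - 10*y + 16)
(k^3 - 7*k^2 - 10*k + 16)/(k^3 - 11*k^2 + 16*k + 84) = (k^2 - 9*k + 8)/(k^2 - 13*k + 42)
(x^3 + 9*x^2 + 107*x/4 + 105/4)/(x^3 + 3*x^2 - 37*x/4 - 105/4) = (x + 3)/(x - 3)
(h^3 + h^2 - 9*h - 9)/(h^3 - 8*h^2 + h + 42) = (h^2 + 4*h + 3)/(h^2 - 5*h - 14)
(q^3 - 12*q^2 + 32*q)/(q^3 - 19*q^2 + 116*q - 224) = q/(q - 7)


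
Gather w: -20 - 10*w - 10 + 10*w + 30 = 0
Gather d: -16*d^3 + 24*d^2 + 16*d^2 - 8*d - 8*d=-16*d^3 + 40*d^2 - 16*d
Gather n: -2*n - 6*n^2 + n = -6*n^2 - n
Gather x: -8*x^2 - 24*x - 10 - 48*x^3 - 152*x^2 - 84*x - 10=-48*x^3 - 160*x^2 - 108*x - 20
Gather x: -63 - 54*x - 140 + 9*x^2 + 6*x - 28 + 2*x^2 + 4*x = 11*x^2 - 44*x - 231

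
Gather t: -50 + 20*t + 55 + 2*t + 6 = 22*t + 11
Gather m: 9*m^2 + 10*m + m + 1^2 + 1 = 9*m^2 + 11*m + 2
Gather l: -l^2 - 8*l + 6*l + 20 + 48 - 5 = -l^2 - 2*l + 63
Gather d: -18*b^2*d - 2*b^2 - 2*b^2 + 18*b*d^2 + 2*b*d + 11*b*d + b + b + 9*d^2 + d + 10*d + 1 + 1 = -4*b^2 + 2*b + d^2*(18*b + 9) + d*(-18*b^2 + 13*b + 11) + 2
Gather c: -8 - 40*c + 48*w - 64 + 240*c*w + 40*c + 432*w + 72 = 240*c*w + 480*w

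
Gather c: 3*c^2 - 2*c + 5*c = 3*c^2 + 3*c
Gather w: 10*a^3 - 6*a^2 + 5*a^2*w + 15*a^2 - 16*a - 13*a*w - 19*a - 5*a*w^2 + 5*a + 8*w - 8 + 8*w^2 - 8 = 10*a^3 + 9*a^2 - 30*a + w^2*(8 - 5*a) + w*(5*a^2 - 13*a + 8) - 16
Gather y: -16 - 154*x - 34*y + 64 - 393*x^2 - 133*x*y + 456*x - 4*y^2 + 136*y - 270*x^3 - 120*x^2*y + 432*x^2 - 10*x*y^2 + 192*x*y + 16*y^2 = -270*x^3 + 39*x^2 + 302*x + y^2*(12 - 10*x) + y*(-120*x^2 + 59*x + 102) + 48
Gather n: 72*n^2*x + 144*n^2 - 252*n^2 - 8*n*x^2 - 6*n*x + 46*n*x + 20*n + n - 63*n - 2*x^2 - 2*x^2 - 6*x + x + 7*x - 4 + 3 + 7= n^2*(72*x - 108) + n*(-8*x^2 + 40*x - 42) - 4*x^2 + 2*x + 6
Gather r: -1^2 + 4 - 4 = -1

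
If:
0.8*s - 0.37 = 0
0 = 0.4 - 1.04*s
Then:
No Solution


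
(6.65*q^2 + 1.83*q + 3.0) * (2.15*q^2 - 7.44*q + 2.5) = 14.2975*q^4 - 45.5415*q^3 + 9.4598*q^2 - 17.745*q + 7.5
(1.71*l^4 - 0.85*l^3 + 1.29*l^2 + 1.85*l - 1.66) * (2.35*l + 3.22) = 4.0185*l^5 + 3.5087*l^4 + 0.2945*l^3 + 8.5013*l^2 + 2.056*l - 5.3452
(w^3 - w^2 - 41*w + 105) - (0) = w^3 - w^2 - 41*w + 105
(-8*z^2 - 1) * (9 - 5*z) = 40*z^3 - 72*z^2 + 5*z - 9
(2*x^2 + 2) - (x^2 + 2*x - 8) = x^2 - 2*x + 10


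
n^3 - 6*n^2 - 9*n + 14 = (n - 7)*(n - 1)*(n + 2)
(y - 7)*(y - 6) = y^2 - 13*y + 42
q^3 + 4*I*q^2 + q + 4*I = (q - I)*(q + I)*(q + 4*I)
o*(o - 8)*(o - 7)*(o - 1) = o^4 - 16*o^3 + 71*o^2 - 56*o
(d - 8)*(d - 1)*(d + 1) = d^3 - 8*d^2 - d + 8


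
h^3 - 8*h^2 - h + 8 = (h - 8)*(h - 1)*(h + 1)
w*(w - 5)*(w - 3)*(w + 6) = w^4 - 2*w^3 - 33*w^2 + 90*w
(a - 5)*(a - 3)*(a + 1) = a^3 - 7*a^2 + 7*a + 15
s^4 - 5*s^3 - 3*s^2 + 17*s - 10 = (s - 5)*(s - 1)^2*(s + 2)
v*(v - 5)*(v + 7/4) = v^3 - 13*v^2/4 - 35*v/4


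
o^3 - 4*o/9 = o*(o - 2/3)*(o + 2/3)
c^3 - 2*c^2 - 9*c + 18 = (c - 3)*(c - 2)*(c + 3)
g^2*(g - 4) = g^3 - 4*g^2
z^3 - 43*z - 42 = (z - 7)*(z + 1)*(z + 6)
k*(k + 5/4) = k^2 + 5*k/4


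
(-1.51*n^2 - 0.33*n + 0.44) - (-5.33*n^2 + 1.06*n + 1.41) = 3.82*n^2 - 1.39*n - 0.97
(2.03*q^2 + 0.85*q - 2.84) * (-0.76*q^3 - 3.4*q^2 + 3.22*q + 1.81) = -1.5428*q^5 - 7.548*q^4 + 5.805*q^3 + 16.0673*q^2 - 7.6063*q - 5.1404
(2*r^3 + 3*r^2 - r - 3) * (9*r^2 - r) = 18*r^5 + 25*r^4 - 12*r^3 - 26*r^2 + 3*r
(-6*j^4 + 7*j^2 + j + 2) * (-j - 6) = 6*j^5 + 36*j^4 - 7*j^3 - 43*j^2 - 8*j - 12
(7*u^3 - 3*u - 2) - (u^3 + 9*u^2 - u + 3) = 6*u^3 - 9*u^2 - 2*u - 5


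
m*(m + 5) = m^2 + 5*m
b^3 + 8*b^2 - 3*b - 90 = (b - 3)*(b + 5)*(b + 6)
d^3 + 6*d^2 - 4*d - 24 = (d - 2)*(d + 2)*(d + 6)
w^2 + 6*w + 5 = (w + 1)*(w + 5)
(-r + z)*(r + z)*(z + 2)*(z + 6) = -r^2*z^2 - 8*r^2*z - 12*r^2 + z^4 + 8*z^3 + 12*z^2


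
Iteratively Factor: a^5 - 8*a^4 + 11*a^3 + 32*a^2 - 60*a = (a - 5)*(a^4 - 3*a^3 - 4*a^2 + 12*a) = (a - 5)*(a - 2)*(a^3 - a^2 - 6*a) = (a - 5)*(a - 2)*(a + 2)*(a^2 - 3*a) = a*(a - 5)*(a - 2)*(a + 2)*(a - 3)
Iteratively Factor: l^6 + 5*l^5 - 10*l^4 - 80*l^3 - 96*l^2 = (l)*(l^5 + 5*l^4 - 10*l^3 - 80*l^2 - 96*l) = l*(l + 3)*(l^4 + 2*l^3 - 16*l^2 - 32*l) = l*(l - 4)*(l + 3)*(l^3 + 6*l^2 + 8*l) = l*(l - 4)*(l + 3)*(l + 4)*(l^2 + 2*l) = l^2*(l - 4)*(l + 3)*(l + 4)*(l + 2)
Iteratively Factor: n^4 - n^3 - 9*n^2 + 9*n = (n - 3)*(n^3 + 2*n^2 - 3*n) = n*(n - 3)*(n^2 + 2*n - 3) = n*(n - 3)*(n + 3)*(n - 1)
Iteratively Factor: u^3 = (u)*(u^2) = u^2*(u)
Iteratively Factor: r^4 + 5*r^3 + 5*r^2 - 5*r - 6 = (r + 1)*(r^3 + 4*r^2 + r - 6) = (r + 1)*(r + 3)*(r^2 + r - 2) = (r + 1)*(r + 2)*(r + 3)*(r - 1)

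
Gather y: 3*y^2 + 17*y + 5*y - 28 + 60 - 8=3*y^2 + 22*y + 24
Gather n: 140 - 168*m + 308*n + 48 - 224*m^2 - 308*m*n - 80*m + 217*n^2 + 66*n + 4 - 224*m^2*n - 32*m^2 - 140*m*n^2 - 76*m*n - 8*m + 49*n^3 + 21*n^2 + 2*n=-256*m^2 - 256*m + 49*n^3 + n^2*(238 - 140*m) + n*(-224*m^2 - 384*m + 376) + 192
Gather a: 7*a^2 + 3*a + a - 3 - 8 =7*a^2 + 4*a - 11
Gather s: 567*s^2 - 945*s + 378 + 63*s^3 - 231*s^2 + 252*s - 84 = 63*s^3 + 336*s^2 - 693*s + 294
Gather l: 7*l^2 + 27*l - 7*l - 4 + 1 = 7*l^2 + 20*l - 3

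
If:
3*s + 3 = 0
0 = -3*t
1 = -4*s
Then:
No Solution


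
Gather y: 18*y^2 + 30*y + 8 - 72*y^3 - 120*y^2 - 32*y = -72*y^3 - 102*y^2 - 2*y + 8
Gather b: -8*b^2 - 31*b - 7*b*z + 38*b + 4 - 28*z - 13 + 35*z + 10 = -8*b^2 + b*(7 - 7*z) + 7*z + 1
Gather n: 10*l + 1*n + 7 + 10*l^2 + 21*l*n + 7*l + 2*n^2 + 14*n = 10*l^2 + 17*l + 2*n^2 + n*(21*l + 15) + 7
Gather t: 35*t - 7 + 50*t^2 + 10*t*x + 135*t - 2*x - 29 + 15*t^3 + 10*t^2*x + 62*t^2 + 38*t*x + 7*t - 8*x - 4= 15*t^3 + t^2*(10*x + 112) + t*(48*x + 177) - 10*x - 40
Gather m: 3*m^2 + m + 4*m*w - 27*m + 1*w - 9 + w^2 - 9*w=3*m^2 + m*(4*w - 26) + w^2 - 8*w - 9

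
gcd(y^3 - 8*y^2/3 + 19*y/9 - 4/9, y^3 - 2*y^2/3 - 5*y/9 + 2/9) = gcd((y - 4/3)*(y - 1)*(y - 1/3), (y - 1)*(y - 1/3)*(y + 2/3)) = y^2 - 4*y/3 + 1/3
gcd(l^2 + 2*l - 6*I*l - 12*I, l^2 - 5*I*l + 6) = l - 6*I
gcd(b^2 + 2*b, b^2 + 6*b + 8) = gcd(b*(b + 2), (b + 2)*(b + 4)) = b + 2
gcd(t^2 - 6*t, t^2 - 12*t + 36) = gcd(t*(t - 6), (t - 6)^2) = t - 6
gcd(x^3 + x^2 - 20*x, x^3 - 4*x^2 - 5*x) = x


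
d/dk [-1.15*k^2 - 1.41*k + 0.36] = -2.3*k - 1.41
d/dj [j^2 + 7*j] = 2*j + 7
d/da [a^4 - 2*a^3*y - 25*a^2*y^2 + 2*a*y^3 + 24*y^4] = 4*a^3 - 6*a^2*y - 50*a*y^2 + 2*y^3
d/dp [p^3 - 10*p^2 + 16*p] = 3*p^2 - 20*p + 16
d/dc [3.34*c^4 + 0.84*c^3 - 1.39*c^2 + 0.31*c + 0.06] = 13.36*c^3 + 2.52*c^2 - 2.78*c + 0.31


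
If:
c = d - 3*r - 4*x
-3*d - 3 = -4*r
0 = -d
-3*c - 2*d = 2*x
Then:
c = 9/20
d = 0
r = 3/4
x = -27/40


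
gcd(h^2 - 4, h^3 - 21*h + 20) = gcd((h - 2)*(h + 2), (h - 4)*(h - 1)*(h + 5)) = 1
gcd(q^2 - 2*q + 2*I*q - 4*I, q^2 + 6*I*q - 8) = q + 2*I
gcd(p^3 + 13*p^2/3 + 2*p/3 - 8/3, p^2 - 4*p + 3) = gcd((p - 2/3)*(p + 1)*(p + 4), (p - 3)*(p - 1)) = 1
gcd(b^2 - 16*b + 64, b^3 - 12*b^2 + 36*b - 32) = b - 8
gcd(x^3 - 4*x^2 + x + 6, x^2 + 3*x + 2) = x + 1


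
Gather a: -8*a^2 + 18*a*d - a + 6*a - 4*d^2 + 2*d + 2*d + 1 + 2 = -8*a^2 + a*(18*d + 5) - 4*d^2 + 4*d + 3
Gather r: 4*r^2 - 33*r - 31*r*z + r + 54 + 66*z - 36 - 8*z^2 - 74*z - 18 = 4*r^2 + r*(-31*z - 32) - 8*z^2 - 8*z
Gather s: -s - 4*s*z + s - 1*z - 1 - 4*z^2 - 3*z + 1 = -4*s*z - 4*z^2 - 4*z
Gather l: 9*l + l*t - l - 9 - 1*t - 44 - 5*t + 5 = l*(t + 8) - 6*t - 48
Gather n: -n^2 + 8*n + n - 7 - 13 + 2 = -n^2 + 9*n - 18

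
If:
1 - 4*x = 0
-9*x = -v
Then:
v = 9/4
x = 1/4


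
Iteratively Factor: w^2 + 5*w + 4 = (w + 4)*(w + 1)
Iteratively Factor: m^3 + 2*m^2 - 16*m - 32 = (m - 4)*(m^2 + 6*m + 8) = (m - 4)*(m + 4)*(m + 2)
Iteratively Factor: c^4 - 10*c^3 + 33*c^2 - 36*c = (c - 4)*(c^3 - 6*c^2 + 9*c) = c*(c - 4)*(c^2 - 6*c + 9) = c*(c - 4)*(c - 3)*(c - 3)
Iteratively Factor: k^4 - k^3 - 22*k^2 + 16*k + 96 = (k + 2)*(k^3 - 3*k^2 - 16*k + 48) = (k - 4)*(k + 2)*(k^2 + k - 12) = (k - 4)*(k + 2)*(k + 4)*(k - 3)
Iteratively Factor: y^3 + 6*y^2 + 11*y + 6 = (y + 1)*(y^2 + 5*y + 6) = (y + 1)*(y + 3)*(y + 2)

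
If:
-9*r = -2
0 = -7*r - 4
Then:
No Solution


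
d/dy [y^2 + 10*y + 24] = 2*y + 10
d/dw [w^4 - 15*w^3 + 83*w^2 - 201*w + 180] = 4*w^3 - 45*w^2 + 166*w - 201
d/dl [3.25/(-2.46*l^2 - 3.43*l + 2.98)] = (15.99*l + 11.1475)/(2.46*l^2 + 3.43*l - 2.98)^2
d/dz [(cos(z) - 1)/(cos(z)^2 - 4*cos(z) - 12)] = (cos(z)^2 - 2*cos(z) + 16)*sin(z)/(sin(z)^2 + 4*cos(z) + 11)^2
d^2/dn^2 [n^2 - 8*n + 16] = 2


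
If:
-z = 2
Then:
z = -2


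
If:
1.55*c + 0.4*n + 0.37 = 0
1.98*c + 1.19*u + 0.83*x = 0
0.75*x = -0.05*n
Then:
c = 3.87096774193548*x - 0.238709677419355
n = -15.0*x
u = 0.397180807806994 - 7.13824884792627*x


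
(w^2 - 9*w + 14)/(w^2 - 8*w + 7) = (w - 2)/(w - 1)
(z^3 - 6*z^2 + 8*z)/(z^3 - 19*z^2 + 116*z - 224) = z*(z - 2)/(z^2 - 15*z + 56)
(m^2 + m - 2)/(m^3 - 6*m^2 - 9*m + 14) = 1/(m - 7)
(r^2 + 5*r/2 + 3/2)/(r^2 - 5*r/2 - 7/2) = (2*r + 3)/(2*r - 7)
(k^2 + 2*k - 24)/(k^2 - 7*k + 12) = (k + 6)/(k - 3)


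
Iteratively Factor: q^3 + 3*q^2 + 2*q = (q + 2)*(q^2 + q) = (q + 1)*(q + 2)*(q)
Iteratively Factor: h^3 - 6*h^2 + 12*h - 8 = (h - 2)*(h^2 - 4*h + 4) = (h - 2)^2*(h - 2)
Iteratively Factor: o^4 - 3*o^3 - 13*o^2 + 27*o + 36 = (o - 4)*(o^3 + o^2 - 9*o - 9) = (o - 4)*(o - 3)*(o^2 + 4*o + 3) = (o - 4)*(o - 3)*(o + 1)*(o + 3)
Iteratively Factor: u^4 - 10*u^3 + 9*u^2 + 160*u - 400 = (u - 5)*(u^3 - 5*u^2 - 16*u + 80) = (u - 5)^2*(u^2 - 16) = (u - 5)^2*(u + 4)*(u - 4)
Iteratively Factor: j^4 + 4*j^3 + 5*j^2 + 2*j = (j + 1)*(j^3 + 3*j^2 + 2*j) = (j + 1)*(j + 2)*(j^2 + j) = j*(j + 1)*(j + 2)*(j + 1)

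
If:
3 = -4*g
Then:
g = -3/4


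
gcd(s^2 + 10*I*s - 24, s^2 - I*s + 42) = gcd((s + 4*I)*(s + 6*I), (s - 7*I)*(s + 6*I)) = s + 6*I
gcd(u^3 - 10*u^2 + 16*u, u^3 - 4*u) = u^2 - 2*u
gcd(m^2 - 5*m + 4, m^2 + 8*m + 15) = 1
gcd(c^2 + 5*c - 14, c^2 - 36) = 1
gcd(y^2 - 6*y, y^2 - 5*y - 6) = y - 6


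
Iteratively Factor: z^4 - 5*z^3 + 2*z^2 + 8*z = (z - 4)*(z^3 - z^2 - 2*z) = z*(z - 4)*(z^2 - z - 2) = z*(z - 4)*(z - 2)*(z + 1)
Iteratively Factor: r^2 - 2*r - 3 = (r - 3)*(r + 1)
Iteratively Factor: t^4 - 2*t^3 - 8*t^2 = (t + 2)*(t^3 - 4*t^2) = t*(t + 2)*(t^2 - 4*t) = t*(t - 4)*(t + 2)*(t)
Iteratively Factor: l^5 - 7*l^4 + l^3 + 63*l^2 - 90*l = (l - 2)*(l^4 - 5*l^3 - 9*l^2 + 45*l) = (l - 2)*(l + 3)*(l^3 - 8*l^2 + 15*l) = l*(l - 2)*(l + 3)*(l^2 - 8*l + 15) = l*(l - 3)*(l - 2)*(l + 3)*(l - 5)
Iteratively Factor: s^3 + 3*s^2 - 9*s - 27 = (s + 3)*(s^2 - 9) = (s - 3)*(s + 3)*(s + 3)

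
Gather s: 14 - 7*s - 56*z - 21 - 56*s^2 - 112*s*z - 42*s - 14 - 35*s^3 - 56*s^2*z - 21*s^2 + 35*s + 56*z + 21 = -35*s^3 + s^2*(-56*z - 77) + s*(-112*z - 14)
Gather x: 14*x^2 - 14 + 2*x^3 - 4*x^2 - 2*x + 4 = 2*x^3 + 10*x^2 - 2*x - 10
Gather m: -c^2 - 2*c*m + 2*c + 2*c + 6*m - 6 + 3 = -c^2 + 4*c + m*(6 - 2*c) - 3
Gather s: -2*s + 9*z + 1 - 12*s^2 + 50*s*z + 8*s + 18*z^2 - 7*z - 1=-12*s^2 + s*(50*z + 6) + 18*z^2 + 2*z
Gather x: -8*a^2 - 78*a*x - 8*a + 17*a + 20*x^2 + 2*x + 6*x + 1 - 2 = -8*a^2 + 9*a + 20*x^2 + x*(8 - 78*a) - 1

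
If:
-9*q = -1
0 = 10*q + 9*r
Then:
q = 1/9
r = -10/81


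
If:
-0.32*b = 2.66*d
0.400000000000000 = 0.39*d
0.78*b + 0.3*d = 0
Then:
No Solution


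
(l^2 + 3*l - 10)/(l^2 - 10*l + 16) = (l + 5)/(l - 8)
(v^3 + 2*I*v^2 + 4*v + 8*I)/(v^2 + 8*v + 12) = (v^3 + 2*I*v^2 + 4*v + 8*I)/(v^2 + 8*v + 12)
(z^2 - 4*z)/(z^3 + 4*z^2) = (z - 4)/(z*(z + 4))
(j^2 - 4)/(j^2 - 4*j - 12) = (j - 2)/(j - 6)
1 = 1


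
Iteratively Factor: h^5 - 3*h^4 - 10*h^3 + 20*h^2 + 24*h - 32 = (h + 2)*(h^4 - 5*h^3 + 20*h - 16) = (h - 2)*(h + 2)*(h^3 - 3*h^2 - 6*h + 8) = (h - 2)*(h + 2)^2*(h^2 - 5*h + 4) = (h - 2)*(h - 1)*(h + 2)^2*(h - 4)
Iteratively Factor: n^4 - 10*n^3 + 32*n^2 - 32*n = (n - 4)*(n^3 - 6*n^2 + 8*n) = n*(n - 4)*(n^2 - 6*n + 8) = n*(n - 4)^2*(n - 2)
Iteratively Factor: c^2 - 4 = (c + 2)*(c - 2)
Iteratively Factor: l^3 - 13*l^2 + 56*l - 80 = (l - 5)*(l^2 - 8*l + 16) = (l - 5)*(l - 4)*(l - 4)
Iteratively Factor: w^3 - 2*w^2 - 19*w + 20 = (w - 5)*(w^2 + 3*w - 4) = (w - 5)*(w + 4)*(w - 1)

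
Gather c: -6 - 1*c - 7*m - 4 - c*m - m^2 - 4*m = c*(-m - 1) - m^2 - 11*m - 10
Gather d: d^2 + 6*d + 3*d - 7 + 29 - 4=d^2 + 9*d + 18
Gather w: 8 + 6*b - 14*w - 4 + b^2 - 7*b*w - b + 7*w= b^2 + 5*b + w*(-7*b - 7) + 4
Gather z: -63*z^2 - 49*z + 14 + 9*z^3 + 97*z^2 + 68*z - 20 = 9*z^3 + 34*z^2 + 19*z - 6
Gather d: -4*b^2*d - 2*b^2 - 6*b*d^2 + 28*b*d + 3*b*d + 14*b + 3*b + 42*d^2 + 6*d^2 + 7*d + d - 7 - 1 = -2*b^2 + 17*b + d^2*(48 - 6*b) + d*(-4*b^2 + 31*b + 8) - 8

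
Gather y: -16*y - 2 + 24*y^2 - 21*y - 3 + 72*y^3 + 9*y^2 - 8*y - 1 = 72*y^3 + 33*y^2 - 45*y - 6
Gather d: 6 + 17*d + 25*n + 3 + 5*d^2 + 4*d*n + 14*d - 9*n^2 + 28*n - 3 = 5*d^2 + d*(4*n + 31) - 9*n^2 + 53*n + 6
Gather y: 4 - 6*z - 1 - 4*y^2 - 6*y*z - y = -4*y^2 + y*(-6*z - 1) - 6*z + 3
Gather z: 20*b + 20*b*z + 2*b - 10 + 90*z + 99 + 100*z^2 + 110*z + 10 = 22*b + 100*z^2 + z*(20*b + 200) + 99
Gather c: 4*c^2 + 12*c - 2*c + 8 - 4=4*c^2 + 10*c + 4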